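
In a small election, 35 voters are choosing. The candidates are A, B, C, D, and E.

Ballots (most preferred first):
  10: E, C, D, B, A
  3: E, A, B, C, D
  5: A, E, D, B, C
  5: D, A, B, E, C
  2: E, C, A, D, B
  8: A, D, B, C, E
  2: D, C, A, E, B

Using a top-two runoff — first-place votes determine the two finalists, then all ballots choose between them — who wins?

Round 1 first-place votes: A 13, B 0, C 0, D 7, E 15. E and A advance.
Runoff: E is ranked above A on 15 ballots, A above E on 20.

A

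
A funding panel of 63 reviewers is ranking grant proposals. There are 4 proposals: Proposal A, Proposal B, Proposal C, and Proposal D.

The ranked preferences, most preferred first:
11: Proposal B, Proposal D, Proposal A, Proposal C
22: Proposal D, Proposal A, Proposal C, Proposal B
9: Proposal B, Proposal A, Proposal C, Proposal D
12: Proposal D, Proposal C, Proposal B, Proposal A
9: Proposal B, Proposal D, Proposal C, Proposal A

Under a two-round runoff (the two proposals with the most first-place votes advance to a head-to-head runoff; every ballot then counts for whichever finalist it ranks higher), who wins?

Proposal D

Round 1 first-place votes: Proposal A 0, Proposal B 29, Proposal C 0, Proposal D 34. Proposal D and Proposal B advance.
Runoff: Proposal D is ranked above Proposal B on 34 ballots, Proposal B above Proposal D on 29.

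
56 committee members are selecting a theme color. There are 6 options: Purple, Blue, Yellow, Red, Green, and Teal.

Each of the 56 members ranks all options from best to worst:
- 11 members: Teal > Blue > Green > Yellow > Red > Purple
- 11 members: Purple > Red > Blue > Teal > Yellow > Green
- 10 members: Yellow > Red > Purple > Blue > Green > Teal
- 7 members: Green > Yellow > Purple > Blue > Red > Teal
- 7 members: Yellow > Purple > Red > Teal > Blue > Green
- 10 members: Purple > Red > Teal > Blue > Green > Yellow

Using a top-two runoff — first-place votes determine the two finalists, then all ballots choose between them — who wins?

Round 1 first-place votes: Purple 21, Blue 0, Yellow 17, Red 0, Green 7, Teal 11. Purple and Yellow advance.
Runoff: Purple is ranked above Yellow on 21 ballots, Yellow above Purple on 35.

Yellow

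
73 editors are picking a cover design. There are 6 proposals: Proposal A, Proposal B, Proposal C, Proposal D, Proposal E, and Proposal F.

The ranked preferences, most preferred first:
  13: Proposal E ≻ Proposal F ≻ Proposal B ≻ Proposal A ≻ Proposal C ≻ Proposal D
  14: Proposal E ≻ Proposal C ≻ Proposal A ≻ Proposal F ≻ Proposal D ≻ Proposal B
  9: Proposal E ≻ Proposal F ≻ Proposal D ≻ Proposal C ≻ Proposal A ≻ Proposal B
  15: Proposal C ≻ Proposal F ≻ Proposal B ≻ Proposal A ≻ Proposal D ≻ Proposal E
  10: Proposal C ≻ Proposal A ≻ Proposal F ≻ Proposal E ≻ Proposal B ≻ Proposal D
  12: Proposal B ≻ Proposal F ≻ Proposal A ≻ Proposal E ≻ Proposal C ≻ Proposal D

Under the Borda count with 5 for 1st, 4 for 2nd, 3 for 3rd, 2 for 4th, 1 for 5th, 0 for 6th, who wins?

Proposal A: 13×2 + 14×3 + 9×1 + 15×2 + 10×4 + 12×3 = 183
Proposal B: 13×3 + 14×0 + 9×0 + 15×3 + 10×1 + 12×5 = 154
Proposal C: 13×1 + 14×4 + 9×2 + 15×5 + 10×5 + 12×1 = 224
Proposal D: 13×0 + 14×1 + 9×3 + 15×1 + 10×0 + 12×0 = 56
Proposal E: 13×5 + 14×5 + 9×5 + 15×0 + 10×2 + 12×2 = 224
Proposal F: 13×4 + 14×2 + 9×4 + 15×4 + 10×3 + 12×4 = 254

Proposal F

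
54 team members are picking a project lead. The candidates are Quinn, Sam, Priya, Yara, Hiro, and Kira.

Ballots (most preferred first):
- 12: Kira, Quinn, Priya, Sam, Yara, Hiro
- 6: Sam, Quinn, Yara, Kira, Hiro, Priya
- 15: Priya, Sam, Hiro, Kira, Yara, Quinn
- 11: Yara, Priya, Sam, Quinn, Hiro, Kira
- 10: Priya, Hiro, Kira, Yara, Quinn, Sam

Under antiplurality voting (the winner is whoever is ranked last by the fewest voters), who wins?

Last-place votes: Quinn 15, Sam 10, Priya 6, Yara 0, Hiro 12, Kira 11.

Yara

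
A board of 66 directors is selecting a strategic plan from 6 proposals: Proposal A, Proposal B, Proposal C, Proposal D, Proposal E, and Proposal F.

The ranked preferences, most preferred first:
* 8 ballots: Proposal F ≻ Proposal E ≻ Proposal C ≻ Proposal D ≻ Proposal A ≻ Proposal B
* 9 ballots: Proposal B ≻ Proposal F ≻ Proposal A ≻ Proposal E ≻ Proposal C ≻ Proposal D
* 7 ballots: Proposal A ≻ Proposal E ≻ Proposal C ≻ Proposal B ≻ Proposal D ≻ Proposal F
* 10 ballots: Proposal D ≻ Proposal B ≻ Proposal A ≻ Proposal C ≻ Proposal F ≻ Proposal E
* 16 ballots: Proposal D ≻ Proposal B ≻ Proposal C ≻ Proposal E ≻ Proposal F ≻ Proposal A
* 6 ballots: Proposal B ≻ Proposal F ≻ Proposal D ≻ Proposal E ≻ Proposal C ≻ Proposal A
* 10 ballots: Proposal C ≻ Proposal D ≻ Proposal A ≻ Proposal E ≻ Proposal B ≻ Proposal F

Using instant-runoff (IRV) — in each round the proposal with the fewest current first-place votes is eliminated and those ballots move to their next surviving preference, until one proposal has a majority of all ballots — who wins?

Proposal C

Round 1: Proposal A 7, Proposal B 15, Proposal C 10, Proposal D 26, Proposal E 0, Proposal F 8. Proposal E eliminated.
Round 2: Proposal A 7, Proposal B 15, Proposal C 10, Proposal D 26, Proposal F 8. Proposal A eliminated.
Round 3: Proposal B 15, Proposal C 17, Proposal D 26, Proposal F 8. Proposal F eliminated.
Round 4: Proposal B 15, Proposal C 25, Proposal D 26. Proposal B eliminated.
Round 5: Proposal C 34, Proposal D 32. Proposal C has a majority (≥34).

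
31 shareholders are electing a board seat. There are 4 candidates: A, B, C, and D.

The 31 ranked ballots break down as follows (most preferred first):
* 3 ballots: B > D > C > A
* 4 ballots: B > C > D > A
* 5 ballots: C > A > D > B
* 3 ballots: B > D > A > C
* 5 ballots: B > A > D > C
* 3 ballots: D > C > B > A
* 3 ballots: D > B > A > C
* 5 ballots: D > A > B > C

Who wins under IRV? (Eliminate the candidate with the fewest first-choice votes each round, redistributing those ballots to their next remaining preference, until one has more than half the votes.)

D

Round 1: A 0, B 15, C 5, D 11. A eliminated.
Round 2: B 15, C 5, D 11. C eliminated.
Round 3: B 15, D 16. D has a majority (≥16).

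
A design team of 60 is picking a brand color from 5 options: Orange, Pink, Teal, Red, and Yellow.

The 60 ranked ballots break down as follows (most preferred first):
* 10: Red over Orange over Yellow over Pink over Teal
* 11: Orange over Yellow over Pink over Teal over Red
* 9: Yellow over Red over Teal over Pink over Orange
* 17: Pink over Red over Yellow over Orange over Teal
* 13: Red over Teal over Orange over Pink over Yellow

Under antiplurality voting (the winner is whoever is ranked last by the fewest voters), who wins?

Last-place votes: Orange 9, Pink 0, Teal 27, Red 11, Yellow 13.

Pink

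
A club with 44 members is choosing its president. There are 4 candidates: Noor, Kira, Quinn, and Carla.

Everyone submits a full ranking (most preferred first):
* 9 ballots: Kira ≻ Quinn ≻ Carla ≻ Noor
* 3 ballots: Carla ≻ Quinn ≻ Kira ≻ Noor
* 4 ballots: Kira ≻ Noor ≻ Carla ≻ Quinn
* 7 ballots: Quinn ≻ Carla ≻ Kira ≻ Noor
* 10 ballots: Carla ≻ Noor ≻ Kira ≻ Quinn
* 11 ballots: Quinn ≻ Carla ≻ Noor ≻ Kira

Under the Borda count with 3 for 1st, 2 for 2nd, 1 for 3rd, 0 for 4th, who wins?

Carla

Noor: 9×0 + 3×0 + 4×2 + 7×0 + 10×2 + 11×1 = 39
Kira: 9×3 + 3×1 + 4×3 + 7×1 + 10×1 + 11×0 = 59
Quinn: 9×2 + 3×2 + 4×0 + 7×3 + 10×0 + 11×3 = 78
Carla: 9×1 + 3×3 + 4×1 + 7×2 + 10×3 + 11×2 = 88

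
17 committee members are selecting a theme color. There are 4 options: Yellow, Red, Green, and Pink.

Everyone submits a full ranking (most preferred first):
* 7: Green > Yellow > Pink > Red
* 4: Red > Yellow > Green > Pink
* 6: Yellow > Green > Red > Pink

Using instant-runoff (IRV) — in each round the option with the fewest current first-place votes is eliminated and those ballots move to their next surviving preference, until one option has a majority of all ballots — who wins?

Round 1: Yellow 6, Red 4, Green 7, Pink 0. Pink eliminated.
Round 2: Yellow 6, Red 4, Green 7. Red eliminated.
Round 3: Yellow 10, Green 7. Yellow has a majority (≥9).

Yellow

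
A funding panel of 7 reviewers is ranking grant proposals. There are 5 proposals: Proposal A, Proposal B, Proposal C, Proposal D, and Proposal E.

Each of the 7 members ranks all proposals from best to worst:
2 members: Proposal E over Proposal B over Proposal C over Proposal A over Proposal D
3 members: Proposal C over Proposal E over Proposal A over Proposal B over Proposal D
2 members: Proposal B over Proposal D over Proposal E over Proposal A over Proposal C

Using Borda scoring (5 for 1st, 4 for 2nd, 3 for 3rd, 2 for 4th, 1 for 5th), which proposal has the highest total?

Proposal E

Proposal A: 2×2 + 3×3 + 2×2 = 17
Proposal B: 2×4 + 3×2 + 2×5 = 24
Proposal C: 2×3 + 3×5 + 2×1 = 23
Proposal D: 2×1 + 3×1 + 2×4 = 13
Proposal E: 2×5 + 3×4 + 2×3 = 28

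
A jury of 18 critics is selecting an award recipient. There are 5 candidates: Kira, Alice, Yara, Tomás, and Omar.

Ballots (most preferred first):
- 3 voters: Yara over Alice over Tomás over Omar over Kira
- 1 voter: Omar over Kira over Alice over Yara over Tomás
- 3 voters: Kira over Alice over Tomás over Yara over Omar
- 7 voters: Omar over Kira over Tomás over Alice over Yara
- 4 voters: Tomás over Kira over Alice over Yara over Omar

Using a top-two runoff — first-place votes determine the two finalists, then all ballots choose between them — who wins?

Round 1 first-place votes: Kira 3, Alice 0, Yara 3, Tomás 4, Omar 8. Omar and Tomás advance.
Runoff: Omar is ranked above Tomás on 8 ballots, Tomás above Omar on 10.

Tomás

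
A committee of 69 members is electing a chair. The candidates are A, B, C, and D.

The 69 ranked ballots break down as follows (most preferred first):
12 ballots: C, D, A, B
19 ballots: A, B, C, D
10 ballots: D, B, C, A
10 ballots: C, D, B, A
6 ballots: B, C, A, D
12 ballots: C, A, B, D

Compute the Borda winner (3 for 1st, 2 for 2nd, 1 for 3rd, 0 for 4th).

C

A: 12×1 + 19×3 + 10×0 + 10×0 + 6×1 + 12×2 = 99
B: 12×0 + 19×2 + 10×2 + 10×1 + 6×3 + 12×1 = 98
C: 12×3 + 19×1 + 10×1 + 10×3 + 6×2 + 12×3 = 143
D: 12×2 + 19×0 + 10×3 + 10×2 + 6×0 + 12×0 = 74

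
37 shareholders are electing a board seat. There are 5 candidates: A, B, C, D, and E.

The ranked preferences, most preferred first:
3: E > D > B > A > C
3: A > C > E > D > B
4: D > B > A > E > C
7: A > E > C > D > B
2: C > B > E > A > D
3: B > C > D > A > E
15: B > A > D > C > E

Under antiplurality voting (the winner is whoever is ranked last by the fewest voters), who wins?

Last-place votes: A 0, B 10, C 7, D 2, E 18.

A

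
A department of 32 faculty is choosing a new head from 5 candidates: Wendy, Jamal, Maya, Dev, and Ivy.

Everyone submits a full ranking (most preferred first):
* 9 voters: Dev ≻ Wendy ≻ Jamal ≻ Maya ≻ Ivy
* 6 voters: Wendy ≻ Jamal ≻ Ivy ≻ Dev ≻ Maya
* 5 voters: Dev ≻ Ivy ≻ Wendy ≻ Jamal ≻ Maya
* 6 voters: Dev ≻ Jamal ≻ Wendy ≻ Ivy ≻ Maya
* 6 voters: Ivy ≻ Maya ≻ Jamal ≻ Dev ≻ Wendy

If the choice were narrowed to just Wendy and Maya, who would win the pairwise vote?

Wendy is ranked above Maya on 26 ballots; Maya above Wendy on 6.

Wendy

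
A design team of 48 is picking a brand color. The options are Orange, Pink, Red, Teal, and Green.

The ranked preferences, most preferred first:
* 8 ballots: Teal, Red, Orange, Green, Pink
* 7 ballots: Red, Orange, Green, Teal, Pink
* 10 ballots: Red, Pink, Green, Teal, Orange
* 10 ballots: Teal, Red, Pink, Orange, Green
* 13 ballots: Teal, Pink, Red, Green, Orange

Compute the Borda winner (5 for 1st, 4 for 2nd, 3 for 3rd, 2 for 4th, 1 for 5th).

Orange: 8×3 + 7×4 + 10×1 + 10×2 + 13×1 = 95
Pink: 8×1 + 7×1 + 10×4 + 10×3 + 13×4 = 137
Red: 8×4 + 7×5 + 10×5 + 10×4 + 13×3 = 196
Teal: 8×5 + 7×2 + 10×2 + 10×5 + 13×5 = 189
Green: 8×2 + 7×3 + 10×3 + 10×1 + 13×2 = 103

Red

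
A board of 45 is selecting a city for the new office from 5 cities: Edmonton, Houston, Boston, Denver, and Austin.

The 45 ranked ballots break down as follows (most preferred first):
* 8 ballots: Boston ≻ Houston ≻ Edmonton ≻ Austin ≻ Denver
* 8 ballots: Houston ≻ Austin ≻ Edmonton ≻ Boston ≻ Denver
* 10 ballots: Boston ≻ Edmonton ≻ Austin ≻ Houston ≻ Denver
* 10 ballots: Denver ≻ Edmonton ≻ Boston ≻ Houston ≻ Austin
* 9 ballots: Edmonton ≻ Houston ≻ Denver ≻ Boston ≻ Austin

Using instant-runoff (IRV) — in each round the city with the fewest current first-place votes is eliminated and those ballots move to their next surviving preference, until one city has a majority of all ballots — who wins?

Edmonton

Round 1: Edmonton 9, Houston 8, Boston 18, Denver 10, Austin 0. Austin eliminated.
Round 2: Edmonton 9, Houston 8, Boston 18, Denver 10. Houston eliminated.
Round 3: Edmonton 17, Boston 18, Denver 10. Denver eliminated.
Round 4: Edmonton 27, Boston 18. Edmonton has a majority (≥23).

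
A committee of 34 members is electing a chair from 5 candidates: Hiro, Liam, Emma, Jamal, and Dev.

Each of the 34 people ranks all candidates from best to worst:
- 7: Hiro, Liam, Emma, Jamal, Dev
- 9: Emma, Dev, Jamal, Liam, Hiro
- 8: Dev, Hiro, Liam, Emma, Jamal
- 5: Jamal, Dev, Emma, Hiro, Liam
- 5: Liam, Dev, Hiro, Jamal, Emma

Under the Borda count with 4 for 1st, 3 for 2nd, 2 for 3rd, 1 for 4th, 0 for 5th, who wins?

Hiro: 7×4 + 9×0 + 8×3 + 5×1 + 5×2 = 67
Liam: 7×3 + 9×1 + 8×2 + 5×0 + 5×4 = 66
Emma: 7×2 + 9×4 + 8×1 + 5×2 + 5×0 = 68
Jamal: 7×1 + 9×2 + 8×0 + 5×4 + 5×1 = 50
Dev: 7×0 + 9×3 + 8×4 + 5×3 + 5×3 = 89

Dev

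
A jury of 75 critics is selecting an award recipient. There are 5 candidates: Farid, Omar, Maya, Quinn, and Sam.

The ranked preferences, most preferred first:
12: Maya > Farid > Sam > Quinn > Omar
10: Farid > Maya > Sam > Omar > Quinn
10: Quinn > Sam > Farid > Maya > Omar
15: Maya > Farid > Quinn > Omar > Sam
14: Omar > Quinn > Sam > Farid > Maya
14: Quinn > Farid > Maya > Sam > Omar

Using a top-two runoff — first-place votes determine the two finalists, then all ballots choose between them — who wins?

Round 1 first-place votes: Farid 10, Omar 14, Maya 27, Quinn 24, Sam 0. Maya and Quinn advance.
Runoff: Maya is ranked above Quinn on 37 ballots, Quinn above Maya on 38.

Quinn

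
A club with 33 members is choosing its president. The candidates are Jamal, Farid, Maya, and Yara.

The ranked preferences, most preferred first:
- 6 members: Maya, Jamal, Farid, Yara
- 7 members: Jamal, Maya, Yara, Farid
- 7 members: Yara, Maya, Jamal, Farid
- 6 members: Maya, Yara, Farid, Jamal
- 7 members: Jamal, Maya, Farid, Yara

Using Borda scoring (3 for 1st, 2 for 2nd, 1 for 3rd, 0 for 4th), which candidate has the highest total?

Jamal: 6×2 + 7×3 + 7×1 + 6×0 + 7×3 = 61
Farid: 6×1 + 7×0 + 7×0 + 6×1 + 7×1 = 19
Maya: 6×3 + 7×2 + 7×2 + 6×3 + 7×2 = 78
Yara: 6×0 + 7×1 + 7×3 + 6×2 + 7×0 = 40

Maya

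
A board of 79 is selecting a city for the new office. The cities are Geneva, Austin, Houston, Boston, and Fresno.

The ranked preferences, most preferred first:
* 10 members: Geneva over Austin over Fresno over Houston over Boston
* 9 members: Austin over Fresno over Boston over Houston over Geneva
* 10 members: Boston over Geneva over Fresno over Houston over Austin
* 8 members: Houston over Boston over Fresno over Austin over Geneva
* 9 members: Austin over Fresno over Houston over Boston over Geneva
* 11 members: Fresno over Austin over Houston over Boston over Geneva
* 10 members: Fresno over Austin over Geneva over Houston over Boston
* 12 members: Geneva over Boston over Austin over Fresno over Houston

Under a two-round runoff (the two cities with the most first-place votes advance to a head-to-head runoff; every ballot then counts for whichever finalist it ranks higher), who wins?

Fresno

Round 1 first-place votes: Geneva 22, Austin 18, Houston 8, Boston 10, Fresno 21. Geneva and Fresno advance.
Runoff: Geneva is ranked above Fresno on 32 ballots, Fresno above Geneva on 47.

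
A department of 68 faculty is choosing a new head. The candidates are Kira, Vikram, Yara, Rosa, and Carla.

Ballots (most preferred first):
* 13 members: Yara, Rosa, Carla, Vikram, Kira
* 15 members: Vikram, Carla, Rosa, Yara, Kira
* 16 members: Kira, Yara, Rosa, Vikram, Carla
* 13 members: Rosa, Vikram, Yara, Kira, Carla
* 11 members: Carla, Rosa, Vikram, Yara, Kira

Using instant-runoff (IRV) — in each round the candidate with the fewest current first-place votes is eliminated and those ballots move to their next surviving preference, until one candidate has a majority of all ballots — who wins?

Rosa

Round 1: Kira 16, Vikram 15, Yara 13, Rosa 13, Carla 11. Carla eliminated.
Round 2: Kira 16, Vikram 15, Yara 13, Rosa 24. Yara eliminated.
Round 3: Kira 16, Vikram 15, Rosa 37. Rosa has a majority (≥35).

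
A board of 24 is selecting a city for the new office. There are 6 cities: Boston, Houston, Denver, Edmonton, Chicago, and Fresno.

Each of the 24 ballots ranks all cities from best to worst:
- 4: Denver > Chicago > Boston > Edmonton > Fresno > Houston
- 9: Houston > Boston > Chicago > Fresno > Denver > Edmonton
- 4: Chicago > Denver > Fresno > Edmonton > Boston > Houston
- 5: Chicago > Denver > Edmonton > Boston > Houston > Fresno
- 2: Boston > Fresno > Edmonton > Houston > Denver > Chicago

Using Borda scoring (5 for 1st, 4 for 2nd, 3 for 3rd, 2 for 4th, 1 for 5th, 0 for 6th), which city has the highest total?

Chicago

Boston: 4×3 + 9×4 + 4×1 + 5×2 + 2×5 = 72
Houston: 4×0 + 9×5 + 4×0 + 5×1 + 2×2 = 54
Denver: 4×5 + 9×1 + 4×4 + 5×4 + 2×1 = 67
Edmonton: 4×2 + 9×0 + 4×2 + 5×3 + 2×3 = 37
Chicago: 4×4 + 9×3 + 4×5 + 5×5 + 2×0 = 88
Fresno: 4×1 + 9×2 + 4×3 + 5×0 + 2×4 = 42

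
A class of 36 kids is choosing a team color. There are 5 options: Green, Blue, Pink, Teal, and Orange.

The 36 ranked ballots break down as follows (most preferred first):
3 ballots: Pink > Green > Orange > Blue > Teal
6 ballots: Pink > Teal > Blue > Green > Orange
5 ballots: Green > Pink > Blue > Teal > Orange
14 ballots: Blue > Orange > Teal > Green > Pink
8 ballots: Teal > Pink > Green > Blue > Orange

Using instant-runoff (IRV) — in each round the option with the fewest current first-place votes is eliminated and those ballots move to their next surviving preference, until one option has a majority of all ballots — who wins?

Round 1: Green 5, Blue 14, Pink 9, Teal 8, Orange 0. Orange eliminated.
Round 2: Green 5, Blue 14, Pink 9, Teal 8. Green eliminated.
Round 3: Blue 14, Pink 14, Teal 8. Teal eliminated.
Round 4: Blue 14, Pink 22. Pink has a majority (≥19).

Pink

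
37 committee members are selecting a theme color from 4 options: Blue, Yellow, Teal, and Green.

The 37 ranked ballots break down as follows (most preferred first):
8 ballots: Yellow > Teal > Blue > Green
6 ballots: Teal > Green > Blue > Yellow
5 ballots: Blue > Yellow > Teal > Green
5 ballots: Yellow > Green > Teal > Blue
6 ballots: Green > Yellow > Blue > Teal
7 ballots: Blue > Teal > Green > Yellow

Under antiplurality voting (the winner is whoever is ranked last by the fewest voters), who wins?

Last-place votes: Blue 5, Yellow 13, Teal 6, Green 13.

Blue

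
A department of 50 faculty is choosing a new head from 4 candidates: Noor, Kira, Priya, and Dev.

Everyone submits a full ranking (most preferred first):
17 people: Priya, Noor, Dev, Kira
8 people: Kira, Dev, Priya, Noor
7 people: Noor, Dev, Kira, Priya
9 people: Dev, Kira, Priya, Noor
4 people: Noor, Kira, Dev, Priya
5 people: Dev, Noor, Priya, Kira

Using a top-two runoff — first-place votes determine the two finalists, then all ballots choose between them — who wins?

Round 1 first-place votes: Noor 11, Kira 8, Priya 17, Dev 14. Priya and Dev advance.
Runoff: Priya is ranked above Dev on 17 ballots, Dev above Priya on 33.

Dev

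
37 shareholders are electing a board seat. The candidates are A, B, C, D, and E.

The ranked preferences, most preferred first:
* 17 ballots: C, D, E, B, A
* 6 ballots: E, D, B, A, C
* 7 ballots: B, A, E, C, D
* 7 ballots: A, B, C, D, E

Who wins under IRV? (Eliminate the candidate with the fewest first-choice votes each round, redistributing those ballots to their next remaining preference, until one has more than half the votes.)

Round 1: A 7, B 7, C 17, D 0, E 6. D eliminated.
Round 2: A 7, B 7, C 17, E 6. E eliminated.
Round 3: A 7, B 13, C 17. A eliminated.
Round 4: B 20, C 17. B has a majority (≥19).

B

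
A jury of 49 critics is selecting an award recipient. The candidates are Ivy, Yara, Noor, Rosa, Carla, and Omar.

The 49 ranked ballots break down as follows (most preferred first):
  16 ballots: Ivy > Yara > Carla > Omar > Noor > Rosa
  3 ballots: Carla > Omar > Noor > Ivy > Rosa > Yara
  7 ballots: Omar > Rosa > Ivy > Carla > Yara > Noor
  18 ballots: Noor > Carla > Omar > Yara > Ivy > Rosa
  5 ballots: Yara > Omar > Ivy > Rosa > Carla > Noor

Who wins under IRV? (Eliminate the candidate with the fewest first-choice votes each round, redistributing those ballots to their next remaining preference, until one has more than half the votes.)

Round 1: Ivy 16, Yara 5, Noor 18, Rosa 0, Carla 3, Omar 7. Rosa eliminated.
Round 2: Ivy 16, Yara 5, Noor 18, Carla 3, Omar 7. Carla eliminated.
Round 3: Ivy 16, Yara 5, Noor 18, Omar 10. Yara eliminated.
Round 4: Ivy 16, Noor 18, Omar 15. Omar eliminated.
Round 5: Ivy 28, Noor 21. Ivy has a majority (≥25).

Ivy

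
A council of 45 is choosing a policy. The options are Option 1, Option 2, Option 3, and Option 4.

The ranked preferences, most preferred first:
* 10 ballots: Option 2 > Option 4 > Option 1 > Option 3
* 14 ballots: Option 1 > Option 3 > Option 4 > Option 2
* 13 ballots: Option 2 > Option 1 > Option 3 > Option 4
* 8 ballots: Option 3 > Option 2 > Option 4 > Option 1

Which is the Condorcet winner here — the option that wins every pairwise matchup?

Option 2 vs Option 1: 31–14
Option 2 vs Option 3: 23–22
Option 2 vs Option 4: 31–14
Option 2 beats every other option.

Option 2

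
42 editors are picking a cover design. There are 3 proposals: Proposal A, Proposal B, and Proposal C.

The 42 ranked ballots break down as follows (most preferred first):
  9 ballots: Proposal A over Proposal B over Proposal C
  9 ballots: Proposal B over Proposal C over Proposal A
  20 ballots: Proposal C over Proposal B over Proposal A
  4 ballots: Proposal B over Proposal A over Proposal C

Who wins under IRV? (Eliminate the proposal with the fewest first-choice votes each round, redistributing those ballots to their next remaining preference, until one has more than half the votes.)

Round 1: Proposal A 9, Proposal B 13, Proposal C 20. Proposal A eliminated.
Round 2: Proposal B 22, Proposal C 20. Proposal B has a majority (≥22).

Proposal B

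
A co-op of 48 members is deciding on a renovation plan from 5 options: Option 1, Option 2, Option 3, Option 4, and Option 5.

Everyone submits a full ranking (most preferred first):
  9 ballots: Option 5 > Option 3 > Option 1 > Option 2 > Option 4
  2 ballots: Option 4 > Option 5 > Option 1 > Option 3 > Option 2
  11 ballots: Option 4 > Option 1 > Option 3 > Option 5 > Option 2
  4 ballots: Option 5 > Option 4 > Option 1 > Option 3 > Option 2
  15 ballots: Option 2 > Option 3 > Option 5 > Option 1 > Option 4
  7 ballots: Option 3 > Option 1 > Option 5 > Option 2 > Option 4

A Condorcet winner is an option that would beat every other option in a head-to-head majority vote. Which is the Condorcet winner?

Option 3 vs Option 1: 31–17
Option 3 vs Option 2: 33–15
Option 3 vs Option 4: 31–17
Option 3 vs Option 5: 33–15
Option 3 beats every other option.

Option 3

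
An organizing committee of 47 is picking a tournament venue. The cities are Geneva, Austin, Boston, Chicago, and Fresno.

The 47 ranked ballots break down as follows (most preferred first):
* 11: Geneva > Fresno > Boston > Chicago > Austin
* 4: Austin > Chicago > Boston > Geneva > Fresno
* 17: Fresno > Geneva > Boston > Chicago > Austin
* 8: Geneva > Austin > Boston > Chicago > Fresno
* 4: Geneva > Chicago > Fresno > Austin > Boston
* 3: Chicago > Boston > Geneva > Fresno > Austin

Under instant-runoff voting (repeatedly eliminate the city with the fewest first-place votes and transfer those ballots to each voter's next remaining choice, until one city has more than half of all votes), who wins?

Round 1: Geneva 23, Austin 4, Boston 0, Chicago 3, Fresno 17. Boston eliminated.
Round 2: Geneva 23, Austin 4, Chicago 3, Fresno 17. Chicago eliminated.
Round 3: Geneva 26, Austin 4, Fresno 17. Geneva has a majority (≥24).

Geneva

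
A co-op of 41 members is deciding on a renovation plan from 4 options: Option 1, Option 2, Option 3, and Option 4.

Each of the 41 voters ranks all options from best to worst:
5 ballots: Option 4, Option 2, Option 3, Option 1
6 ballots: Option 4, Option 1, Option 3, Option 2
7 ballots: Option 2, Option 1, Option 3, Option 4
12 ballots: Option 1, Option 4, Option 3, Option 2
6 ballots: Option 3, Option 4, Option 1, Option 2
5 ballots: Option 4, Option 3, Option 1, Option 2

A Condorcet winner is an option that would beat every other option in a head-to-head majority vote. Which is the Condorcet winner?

Option 4 vs Option 1: 22–19
Option 4 vs Option 2: 34–7
Option 4 vs Option 3: 28–13
Option 4 beats every other option.

Option 4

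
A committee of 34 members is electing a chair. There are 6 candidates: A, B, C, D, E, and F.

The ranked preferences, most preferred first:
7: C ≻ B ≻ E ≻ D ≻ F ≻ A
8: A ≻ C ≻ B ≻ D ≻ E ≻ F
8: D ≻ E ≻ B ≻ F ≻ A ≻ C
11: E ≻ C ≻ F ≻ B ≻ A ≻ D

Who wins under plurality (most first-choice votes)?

E

First-place votes: A 8, B 0, C 7, D 8, E 11, F 0.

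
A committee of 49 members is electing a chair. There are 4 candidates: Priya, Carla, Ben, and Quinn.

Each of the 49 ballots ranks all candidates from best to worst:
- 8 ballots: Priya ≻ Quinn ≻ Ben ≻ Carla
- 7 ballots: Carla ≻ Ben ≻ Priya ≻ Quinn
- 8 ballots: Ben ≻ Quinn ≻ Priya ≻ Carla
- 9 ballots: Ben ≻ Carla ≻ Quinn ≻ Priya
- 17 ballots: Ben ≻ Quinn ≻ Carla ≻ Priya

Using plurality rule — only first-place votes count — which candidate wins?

First-place votes: Priya 8, Carla 7, Ben 34, Quinn 0.

Ben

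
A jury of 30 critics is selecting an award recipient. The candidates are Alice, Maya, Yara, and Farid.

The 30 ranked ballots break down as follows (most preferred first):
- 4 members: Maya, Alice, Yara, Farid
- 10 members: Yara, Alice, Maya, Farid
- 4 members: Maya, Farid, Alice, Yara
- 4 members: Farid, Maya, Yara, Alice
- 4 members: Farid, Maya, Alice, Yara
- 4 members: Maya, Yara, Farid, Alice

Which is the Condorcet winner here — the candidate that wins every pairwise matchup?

Maya

Maya vs Alice: 20–10
Maya vs Yara: 20–10
Maya vs Farid: 22–8
Maya beats every other candidate.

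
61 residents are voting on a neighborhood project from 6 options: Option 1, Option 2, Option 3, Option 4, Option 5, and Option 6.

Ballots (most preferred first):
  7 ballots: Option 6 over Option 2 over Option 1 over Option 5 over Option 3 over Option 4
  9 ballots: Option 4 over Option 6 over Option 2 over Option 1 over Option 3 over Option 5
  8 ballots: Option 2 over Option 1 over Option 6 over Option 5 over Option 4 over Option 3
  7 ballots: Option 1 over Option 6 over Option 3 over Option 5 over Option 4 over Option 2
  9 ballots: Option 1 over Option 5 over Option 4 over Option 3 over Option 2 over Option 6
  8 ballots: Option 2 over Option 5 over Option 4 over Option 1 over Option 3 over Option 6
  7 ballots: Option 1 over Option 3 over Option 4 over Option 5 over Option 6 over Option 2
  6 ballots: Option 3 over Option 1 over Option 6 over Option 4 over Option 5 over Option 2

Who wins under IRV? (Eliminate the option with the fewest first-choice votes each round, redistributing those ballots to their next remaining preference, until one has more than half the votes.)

Round 1: Option 1 23, Option 2 16, Option 3 6, Option 4 9, Option 5 0, Option 6 7. Option 5 eliminated.
Round 2: Option 1 23, Option 2 16, Option 3 6, Option 4 9, Option 6 7. Option 3 eliminated.
Round 3: Option 1 29, Option 2 16, Option 4 9, Option 6 7. Option 6 eliminated.
Round 4: Option 1 29, Option 2 23, Option 4 9. Option 4 eliminated.
Round 5: Option 1 29, Option 2 32. Option 2 has a majority (≥31).

Option 2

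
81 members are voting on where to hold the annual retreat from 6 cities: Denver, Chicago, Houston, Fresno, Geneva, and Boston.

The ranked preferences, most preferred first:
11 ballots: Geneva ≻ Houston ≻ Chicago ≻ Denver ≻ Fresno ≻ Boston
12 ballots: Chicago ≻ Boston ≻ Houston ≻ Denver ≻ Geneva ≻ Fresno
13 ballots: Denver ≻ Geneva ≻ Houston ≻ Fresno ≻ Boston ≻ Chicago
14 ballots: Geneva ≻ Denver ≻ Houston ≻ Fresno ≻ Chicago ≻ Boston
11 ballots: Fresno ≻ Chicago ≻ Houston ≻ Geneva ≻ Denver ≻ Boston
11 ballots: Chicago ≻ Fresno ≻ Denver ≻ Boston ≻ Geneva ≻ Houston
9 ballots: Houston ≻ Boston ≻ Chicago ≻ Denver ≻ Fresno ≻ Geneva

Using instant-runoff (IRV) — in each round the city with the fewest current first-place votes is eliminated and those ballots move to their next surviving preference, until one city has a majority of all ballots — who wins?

Chicago

Round 1: Denver 13, Chicago 23, Houston 9, Fresno 11, Geneva 25, Boston 0. Boston eliminated.
Round 2: Denver 13, Chicago 23, Houston 9, Fresno 11, Geneva 25. Houston eliminated.
Round 3: Denver 13, Chicago 32, Fresno 11, Geneva 25. Fresno eliminated.
Round 4: Denver 13, Chicago 43, Geneva 25. Chicago has a majority (≥41).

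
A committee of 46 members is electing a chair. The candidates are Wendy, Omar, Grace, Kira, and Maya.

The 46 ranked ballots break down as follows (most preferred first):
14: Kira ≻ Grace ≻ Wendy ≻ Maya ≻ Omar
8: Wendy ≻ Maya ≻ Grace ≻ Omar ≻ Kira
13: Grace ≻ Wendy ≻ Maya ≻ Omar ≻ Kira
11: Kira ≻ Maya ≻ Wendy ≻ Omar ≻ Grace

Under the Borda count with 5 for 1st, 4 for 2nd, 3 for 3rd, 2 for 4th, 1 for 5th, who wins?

Wendy: 14×3 + 8×5 + 13×4 + 11×3 = 167
Omar: 14×1 + 8×2 + 13×2 + 11×2 = 78
Grace: 14×4 + 8×3 + 13×5 + 11×1 = 156
Kira: 14×5 + 8×1 + 13×1 + 11×5 = 146
Maya: 14×2 + 8×4 + 13×3 + 11×4 = 143

Wendy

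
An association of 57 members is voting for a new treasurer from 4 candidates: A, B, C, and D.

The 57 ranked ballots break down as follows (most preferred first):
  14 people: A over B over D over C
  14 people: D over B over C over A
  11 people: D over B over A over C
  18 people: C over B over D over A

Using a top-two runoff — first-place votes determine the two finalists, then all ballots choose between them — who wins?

D

Round 1 first-place votes: A 14, B 0, C 18, D 25. D and C advance.
Runoff: D is ranked above C on 39 ballots, C above D on 18.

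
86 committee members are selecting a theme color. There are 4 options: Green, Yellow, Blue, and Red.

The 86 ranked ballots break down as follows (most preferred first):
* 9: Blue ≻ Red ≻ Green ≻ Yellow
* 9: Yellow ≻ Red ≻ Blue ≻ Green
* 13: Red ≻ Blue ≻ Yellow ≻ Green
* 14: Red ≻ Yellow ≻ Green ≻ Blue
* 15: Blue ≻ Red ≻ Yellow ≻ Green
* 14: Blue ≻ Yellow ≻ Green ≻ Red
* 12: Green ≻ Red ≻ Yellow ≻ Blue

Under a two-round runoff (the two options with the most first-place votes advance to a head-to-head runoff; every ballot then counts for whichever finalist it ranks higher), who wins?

Round 1 first-place votes: Green 12, Yellow 9, Blue 38, Red 27. Blue and Red advance.
Runoff: Blue is ranked above Red on 38 ballots, Red above Blue on 48.

Red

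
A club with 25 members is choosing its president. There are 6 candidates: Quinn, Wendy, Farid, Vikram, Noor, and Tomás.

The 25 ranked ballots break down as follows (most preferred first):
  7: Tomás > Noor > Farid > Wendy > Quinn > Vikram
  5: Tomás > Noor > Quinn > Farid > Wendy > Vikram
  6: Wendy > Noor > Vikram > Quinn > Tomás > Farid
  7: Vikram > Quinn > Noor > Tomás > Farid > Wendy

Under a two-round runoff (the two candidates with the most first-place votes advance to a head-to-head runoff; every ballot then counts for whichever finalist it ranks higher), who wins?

Round 1 first-place votes: Quinn 0, Wendy 6, Farid 0, Vikram 7, Noor 0, Tomás 12. Tomás and Vikram advance.
Runoff: Tomás is ranked above Vikram on 12 ballots, Vikram above Tomás on 13.

Vikram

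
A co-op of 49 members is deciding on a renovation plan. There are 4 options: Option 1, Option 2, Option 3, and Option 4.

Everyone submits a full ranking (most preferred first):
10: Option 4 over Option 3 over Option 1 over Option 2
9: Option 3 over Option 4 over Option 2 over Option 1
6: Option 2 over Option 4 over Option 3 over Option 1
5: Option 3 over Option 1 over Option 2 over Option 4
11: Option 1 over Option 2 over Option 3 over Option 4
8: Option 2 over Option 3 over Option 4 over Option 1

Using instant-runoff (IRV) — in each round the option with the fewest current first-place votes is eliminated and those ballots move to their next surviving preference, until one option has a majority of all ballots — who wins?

Option 2

Round 1: Option 1 11, Option 2 14, Option 3 14, Option 4 10. Option 4 eliminated.
Round 2: Option 1 11, Option 2 14, Option 3 24. Option 1 eliminated.
Round 3: Option 2 25, Option 3 24. Option 2 has a majority (≥25).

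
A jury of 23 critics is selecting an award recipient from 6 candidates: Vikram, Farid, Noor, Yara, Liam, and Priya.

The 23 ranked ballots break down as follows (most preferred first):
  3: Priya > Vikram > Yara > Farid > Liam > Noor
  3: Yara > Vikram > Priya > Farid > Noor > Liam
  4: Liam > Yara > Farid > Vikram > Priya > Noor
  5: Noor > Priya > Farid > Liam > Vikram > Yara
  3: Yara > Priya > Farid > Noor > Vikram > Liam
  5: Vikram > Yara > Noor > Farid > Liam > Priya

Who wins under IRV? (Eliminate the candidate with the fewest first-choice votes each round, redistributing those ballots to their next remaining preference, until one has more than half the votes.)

Round 1: Vikram 5, Farid 0, Noor 5, Yara 6, Liam 4, Priya 3. Farid eliminated.
Round 2: Vikram 5, Noor 5, Yara 6, Liam 4, Priya 3. Priya eliminated.
Round 3: Vikram 8, Noor 5, Yara 6, Liam 4. Liam eliminated.
Round 4: Vikram 8, Noor 5, Yara 10. Noor eliminated.
Round 5: Vikram 13, Yara 10. Vikram has a majority (≥12).

Vikram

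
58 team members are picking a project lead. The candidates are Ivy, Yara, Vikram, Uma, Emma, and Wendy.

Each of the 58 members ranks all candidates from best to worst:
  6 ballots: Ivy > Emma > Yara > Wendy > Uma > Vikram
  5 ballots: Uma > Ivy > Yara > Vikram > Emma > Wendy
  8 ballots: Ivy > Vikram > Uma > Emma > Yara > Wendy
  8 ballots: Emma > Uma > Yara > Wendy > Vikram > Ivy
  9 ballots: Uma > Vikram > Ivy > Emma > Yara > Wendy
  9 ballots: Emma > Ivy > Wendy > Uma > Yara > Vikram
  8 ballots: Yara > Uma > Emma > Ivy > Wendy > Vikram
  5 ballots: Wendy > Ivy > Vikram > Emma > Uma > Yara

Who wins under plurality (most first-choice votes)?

First-place votes: Ivy 14, Yara 8, Vikram 0, Uma 14, Emma 17, Wendy 5.

Emma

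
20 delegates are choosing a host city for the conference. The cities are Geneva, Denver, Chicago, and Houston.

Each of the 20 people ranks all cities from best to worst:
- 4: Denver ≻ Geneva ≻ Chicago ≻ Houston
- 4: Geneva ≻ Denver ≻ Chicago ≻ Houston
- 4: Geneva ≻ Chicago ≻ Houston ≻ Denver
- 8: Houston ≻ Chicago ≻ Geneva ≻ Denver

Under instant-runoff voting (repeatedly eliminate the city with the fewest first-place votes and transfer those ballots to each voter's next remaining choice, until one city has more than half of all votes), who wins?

Round 1: Geneva 8, Denver 4, Chicago 0, Houston 8. Chicago eliminated.
Round 2: Geneva 8, Denver 4, Houston 8. Denver eliminated.
Round 3: Geneva 12, Houston 8. Geneva has a majority (≥11).

Geneva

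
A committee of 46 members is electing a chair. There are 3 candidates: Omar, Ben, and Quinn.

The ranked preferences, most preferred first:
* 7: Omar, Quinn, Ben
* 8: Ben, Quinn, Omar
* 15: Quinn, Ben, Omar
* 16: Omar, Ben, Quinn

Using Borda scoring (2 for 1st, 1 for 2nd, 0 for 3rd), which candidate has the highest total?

Ben

Omar: 7×2 + 8×0 + 15×0 + 16×2 = 46
Ben: 7×0 + 8×2 + 15×1 + 16×1 = 47
Quinn: 7×1 + 8×1 + 15×2 + 16×0 = 45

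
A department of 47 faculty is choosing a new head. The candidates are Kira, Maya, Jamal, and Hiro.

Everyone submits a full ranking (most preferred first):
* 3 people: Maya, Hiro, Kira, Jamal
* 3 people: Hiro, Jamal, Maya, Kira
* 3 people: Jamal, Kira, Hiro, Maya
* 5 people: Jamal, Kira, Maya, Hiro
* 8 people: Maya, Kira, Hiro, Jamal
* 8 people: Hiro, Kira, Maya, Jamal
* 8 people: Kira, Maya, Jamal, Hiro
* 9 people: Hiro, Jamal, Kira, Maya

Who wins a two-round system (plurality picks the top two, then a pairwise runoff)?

Maya

Round 1 first-place votes: Kira 8, Maya 11, Jamal 8, Hiro 20. Hiro and Maya advance.
Runoff: Hiro is ranked above Maya on 23 ballots, Maya above Hiro on 24.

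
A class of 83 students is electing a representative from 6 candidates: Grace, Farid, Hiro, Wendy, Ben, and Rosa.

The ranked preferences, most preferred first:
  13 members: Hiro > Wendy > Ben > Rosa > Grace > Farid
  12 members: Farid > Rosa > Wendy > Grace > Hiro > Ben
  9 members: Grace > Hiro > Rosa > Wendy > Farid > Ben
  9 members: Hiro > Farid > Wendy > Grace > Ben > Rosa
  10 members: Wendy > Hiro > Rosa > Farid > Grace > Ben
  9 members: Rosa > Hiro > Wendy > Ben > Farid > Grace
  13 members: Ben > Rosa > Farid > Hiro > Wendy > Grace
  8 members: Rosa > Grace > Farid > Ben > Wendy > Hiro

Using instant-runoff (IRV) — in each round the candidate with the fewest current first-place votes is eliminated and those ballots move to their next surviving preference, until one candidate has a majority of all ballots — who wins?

Round 1: Grace 9, Farid 12, Hiro 22, Wendy 10, Ben 13, Rosa 17. Grace eliminated.
Round 2: Farid 12, Hiro 31, Wendy 10, Ben 13, Rosa 17. Wendy eliminated.
Round 3: Farid 12, Hiro 41, Ben 13, Rosa 17. Farid eliminated.
Round 4: Hiro 41, Ben 13, Rosa 29. Ben eliminated.
Round 5: Hiro 41, Rosa 42. Rosa has a majority (≥42).

Rosa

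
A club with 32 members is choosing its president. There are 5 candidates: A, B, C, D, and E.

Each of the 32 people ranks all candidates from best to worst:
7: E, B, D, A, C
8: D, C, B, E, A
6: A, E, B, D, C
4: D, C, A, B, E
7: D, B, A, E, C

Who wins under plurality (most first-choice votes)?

First-place votes: A 6, B 0, C 0, D 19, E 7.

D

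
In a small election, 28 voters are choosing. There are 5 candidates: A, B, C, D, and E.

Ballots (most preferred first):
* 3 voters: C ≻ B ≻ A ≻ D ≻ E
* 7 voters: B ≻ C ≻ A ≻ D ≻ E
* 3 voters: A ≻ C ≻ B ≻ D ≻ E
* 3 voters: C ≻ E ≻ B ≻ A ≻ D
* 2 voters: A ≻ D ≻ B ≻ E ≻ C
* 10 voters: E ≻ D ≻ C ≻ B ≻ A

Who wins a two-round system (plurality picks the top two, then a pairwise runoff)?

B

Round 1 first-place votes: A 5, B 7, C 6, D 0, E 10. E and B advance.
Runoff: E is ranked above B on 13 ballots, B above E on 15.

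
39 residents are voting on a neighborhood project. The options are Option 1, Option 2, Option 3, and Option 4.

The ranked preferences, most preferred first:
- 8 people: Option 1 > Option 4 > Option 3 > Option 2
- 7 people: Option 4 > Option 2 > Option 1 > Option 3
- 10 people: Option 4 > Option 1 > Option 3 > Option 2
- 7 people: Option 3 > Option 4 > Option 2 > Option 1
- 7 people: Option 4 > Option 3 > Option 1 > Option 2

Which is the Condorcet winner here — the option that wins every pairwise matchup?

Option 4 vs Option 1: 31–8
Option 4 vs Option 2: 39–0
Option 4 vs Option 3: 32–7
Option 4 beats every other option.

Option 4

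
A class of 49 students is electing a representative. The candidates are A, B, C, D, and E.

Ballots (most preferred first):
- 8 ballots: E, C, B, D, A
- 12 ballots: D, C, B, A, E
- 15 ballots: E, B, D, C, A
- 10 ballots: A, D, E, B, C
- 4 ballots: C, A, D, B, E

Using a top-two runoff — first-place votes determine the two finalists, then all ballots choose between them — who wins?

D

Round 1 first-place votes: A 10, B 0, C 4, D 12, E 23. E and D advance.
Runoff: E is ranked above D on 23 ballots, D above E on 26.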